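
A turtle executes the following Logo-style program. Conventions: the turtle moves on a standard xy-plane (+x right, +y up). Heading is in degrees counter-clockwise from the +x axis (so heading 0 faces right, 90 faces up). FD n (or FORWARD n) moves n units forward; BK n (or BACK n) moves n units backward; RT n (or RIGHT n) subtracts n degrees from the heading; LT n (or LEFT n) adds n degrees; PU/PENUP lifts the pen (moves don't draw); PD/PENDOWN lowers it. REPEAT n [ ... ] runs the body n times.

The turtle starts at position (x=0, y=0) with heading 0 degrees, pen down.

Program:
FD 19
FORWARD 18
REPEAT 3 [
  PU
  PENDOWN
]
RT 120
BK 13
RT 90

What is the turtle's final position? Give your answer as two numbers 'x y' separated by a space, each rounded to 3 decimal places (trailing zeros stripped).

Executing turtle program step by step:
Start: pos=(0,0), heading=0, pen down
FD 19: (0,0) -> (19,0) [heading=0, draw]
FD 18: (19,0) -> (37,0) [heading=0, draw]
REPEAT 3 [
  -- iteration 1/3 --
  PU: pen up
  PD: pen down
  -- iteration 2/3 --
  PU: pen up
  PD: pen down
  -- iteration 3/3 --
  PU: pen up
  PD: pen down
]
RT 120: heading 0 -> 240
BK 13: (37,0) -> (43.5,11.258) [heading=240, draw]
RT 90: heading 240 -> 150
Final: pos=(43.5,11.258), heading=150, 3 segment(s) drawn

Answer: 43.5 11.258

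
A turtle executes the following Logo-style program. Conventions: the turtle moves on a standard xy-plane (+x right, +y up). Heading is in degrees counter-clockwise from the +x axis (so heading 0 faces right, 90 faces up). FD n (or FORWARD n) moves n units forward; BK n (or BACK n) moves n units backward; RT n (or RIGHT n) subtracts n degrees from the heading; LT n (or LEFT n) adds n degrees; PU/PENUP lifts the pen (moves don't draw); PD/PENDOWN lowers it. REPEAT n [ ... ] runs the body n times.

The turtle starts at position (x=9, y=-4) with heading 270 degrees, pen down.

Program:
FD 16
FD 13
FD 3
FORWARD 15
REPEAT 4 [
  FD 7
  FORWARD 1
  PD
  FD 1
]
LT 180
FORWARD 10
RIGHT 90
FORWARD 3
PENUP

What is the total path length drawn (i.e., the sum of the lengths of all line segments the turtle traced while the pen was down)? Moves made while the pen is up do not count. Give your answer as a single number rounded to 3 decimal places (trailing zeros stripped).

Executing turtle program step by step:
Start: pos=(9,-4), heading=270, pen down
FD 16: (9,-4) -> (9,-20) [heading=270, draw]
FD 13: (9,-20) -> (9,-33) [heading=270, draw]
FD 3: (9,-33) -> (9,-36) [heading=270, draw]
FD 15: (9,-36) -> (9,-51) [heading=270, draw]
REPEAT 4 [
  -- iteration 1/4 --
  FD 7: (9,-51) -> (9,-58) [heading=270, draw]
  FD 1: (9,-58) -> (9,-59) [heading=270, draw]
  PD: pen down
  FD 1: (9,-59) -> (9,-60) [heading=270, draw]
  -- iteration 2/4 --
  FD 7: (9,-60) -> (9,-67) [heading=270, draw]
  FD 1: (9,-67) -> (9,-68) [heading=270, draw]
  PD: pen down
  FD 1: (9,-68) -> (9,-69) [heading=270, draw]
  -- iteration 3/4 --
  FD 7: (9,-69) -> (9,-76) [heading=270, draw]
  FD 1: (9,-76) -> (9,-77) [heading=270, draw]
  PD: pen down
  FD 1: (9,-77) -> (9,-78) [heading=270, draw]
  -- iteration 4/4 --
  FD 7: (9,-78) -> (9,-85) [heading=270, draw]
  FD 1: (9,-85) -> (9,-86) [heading=270, draw]
  PD: pen down
  FD 1: (9,-86) -> (9,-87) [heading=270, draw]
]
LT 180: heading 270 -> 90
FD 10: (9,-87) -> (9,-77) [heading=90, draw]
RT 90: heading 90 -> 0
FD 3: (9,-77) -> (12,-77) [heading=0, draw]
PU: pen up
Final: pos=(12,-77), heading=0, 18 segment(s) drawn

Segment lengths:
  seg 1: (9,-4) -> (9,-20), length = 16
  seg 2: (9,-20) -> (9,-33), length = 13
  seg 3: (9,-33) -> (9,-36), length = 3
  seg 4: (9,-36) -> (9,-51), length = 15
  seg 5: (9,-51) -> (9,-58), length = 7
  seg 6: (9,-58) -> (9,-59), length = 1
  seg 7: (9,-59) -> (9,-60), length = 1
  seg 8: (9,-60) -> (9,-67), length = 7
  seg 9: (9,-67) -> (9,-68), length = 1
  seg 10: (9,-68) -> (9,-69), length = 1
  seg 11: (9,-69) -> (9,-76), length = 7
  seg 12: (9,-76) -> (9,-77), length = 1
  seg 13: (9,-77) -> (9,-78), length = 1
  seg 14: (9,-78) -> (9,-85), length = 7
  seg 15: (9,-85) -> (9,-86), length = 1
  seg 16: (9,-86) -> (9,-87), length = 1
  seg 17: (9,-87) -> (9,-77), length = 10
  seg 18: (9,-77) -> (12,-77), length = 3
Total = 96

Answer: 96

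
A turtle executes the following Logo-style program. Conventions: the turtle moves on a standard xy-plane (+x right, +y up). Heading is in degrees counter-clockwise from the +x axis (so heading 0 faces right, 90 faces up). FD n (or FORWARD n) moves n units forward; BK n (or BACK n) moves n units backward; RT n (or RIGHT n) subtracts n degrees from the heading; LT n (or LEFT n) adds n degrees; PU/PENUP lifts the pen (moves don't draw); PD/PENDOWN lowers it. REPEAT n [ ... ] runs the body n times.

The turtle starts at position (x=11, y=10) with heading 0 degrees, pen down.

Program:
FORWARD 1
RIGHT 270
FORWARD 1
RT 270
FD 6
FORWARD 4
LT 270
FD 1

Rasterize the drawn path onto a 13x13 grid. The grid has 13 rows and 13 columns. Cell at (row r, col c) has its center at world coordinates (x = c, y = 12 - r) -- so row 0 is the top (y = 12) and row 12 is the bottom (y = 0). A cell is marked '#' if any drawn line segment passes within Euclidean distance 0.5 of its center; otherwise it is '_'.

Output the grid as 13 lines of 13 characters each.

Segment 0: (11,10) -> (12,10)
Segment 1: (12,10) -> (12,11)
Segment 2: (12,11) -> (6,11)
Segment 3: (6,11) -> (2,11)
Segment 4: (2,11) -> (2,12)

Answer: __#__________
__###########
___________##
_____________
_____________
_____________
_____________
_____________
_____________
_____________
_____________
_____________
_____________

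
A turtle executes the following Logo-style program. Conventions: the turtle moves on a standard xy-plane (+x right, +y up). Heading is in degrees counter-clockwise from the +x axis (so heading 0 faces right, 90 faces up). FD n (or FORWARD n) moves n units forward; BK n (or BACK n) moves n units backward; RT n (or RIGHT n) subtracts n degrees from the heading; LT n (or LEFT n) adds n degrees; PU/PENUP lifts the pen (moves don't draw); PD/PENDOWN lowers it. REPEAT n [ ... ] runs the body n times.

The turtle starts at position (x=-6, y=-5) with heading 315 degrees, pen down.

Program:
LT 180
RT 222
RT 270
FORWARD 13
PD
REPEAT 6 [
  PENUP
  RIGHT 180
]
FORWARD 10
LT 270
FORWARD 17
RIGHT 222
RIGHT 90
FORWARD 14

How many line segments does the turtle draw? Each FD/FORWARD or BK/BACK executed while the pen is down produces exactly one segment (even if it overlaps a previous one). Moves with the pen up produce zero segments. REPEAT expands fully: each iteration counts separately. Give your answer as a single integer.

Executing turtle program step by step:
Start: pos=(-6,-5), heading=315, pen down
LT 180: heading 315 -> 135
RT 222: heading 135 -> 273
RT 270: heading 273 -> 3
FD 13: (-6,-5) -> (6.982,-4.32) [heading=3, draw]
PD: pen down
REPEAT 6 [
  -- iteration 1/6 --
  PU: pen up
  RT 180: heading 3 -> 183
  -- iteration 2/6 --
  PU: pen up
  RT 180: heading 183 -> 3
  -- iteration 3/6 --
  PU: pen up
  RT 180: heading 3 -> 183
  -- iteration 4/6 --
  PU: pen up
  RT 180: heading 183 -> 3
  -- iteration 5/6 --
  PU: pen up
  RT 180: heading 3 -> 183
  -- iteration 6/6 --
  PU: pen up
  RT 180: heading 183 -> 3
]
FD 10: (6.982,-4.32) -> (16.968,-3.796) [heading=3, move]
LT 270: heading 3 -> 273
FD 17: (16.968,-3.796) -> (17.858,-20.773) [heading=273, move]
RT 222: heading 273 -> 51
RT 90: heading 51 -> 321
FD 14: (17.858,-20.773) -> (28.738,-29.583) [heading=321, move]
Final: pos=(28.738,-29.583), heading=321, 1 segment(s) drawn
Segments drawn: 1

Answer: 1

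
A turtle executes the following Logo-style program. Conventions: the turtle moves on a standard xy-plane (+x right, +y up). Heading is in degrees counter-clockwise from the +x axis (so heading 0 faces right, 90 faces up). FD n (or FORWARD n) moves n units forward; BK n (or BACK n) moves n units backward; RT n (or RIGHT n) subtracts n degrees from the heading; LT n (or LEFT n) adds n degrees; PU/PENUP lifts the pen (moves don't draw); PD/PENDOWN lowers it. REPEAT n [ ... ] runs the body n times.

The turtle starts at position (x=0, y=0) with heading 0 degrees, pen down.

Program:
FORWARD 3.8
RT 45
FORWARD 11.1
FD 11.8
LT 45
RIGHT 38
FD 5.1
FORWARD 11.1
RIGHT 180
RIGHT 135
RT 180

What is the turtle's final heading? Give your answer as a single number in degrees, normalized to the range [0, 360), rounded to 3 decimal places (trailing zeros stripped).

Answer: 187

Derivation:
Executing turtle program step by step:
Start: pos=(0,0), heading=0, pen down
FD 3.8: (0,0) -> (3.8,0) [heading=0, draw]
RT 45: heading 0 -> 315
FD 11.1: (3.8,0) -> (11.649,-7.849) [heading=315, draw]
FD 11.8: (11.649,-7.849) -> (19.993,-16.193) [heading=315, draw]
LT 45: heading 315 -> 0
RT 38: heading 0 -> 322
FD 5.1: (19.993,-16.193) -> (24.012,-19.333) [heading=322, draw]
FD 11.1: (24.012,-19.333) -> (32.759,-26.166) [heading=322, draw]
RT 180: heading 322 -> 142
RT 135: heading 142 -> 7
RT 180: heading 7 -> 187
Final: pos=(32.759,-26.166), heading=187, 5 segment(s) drawn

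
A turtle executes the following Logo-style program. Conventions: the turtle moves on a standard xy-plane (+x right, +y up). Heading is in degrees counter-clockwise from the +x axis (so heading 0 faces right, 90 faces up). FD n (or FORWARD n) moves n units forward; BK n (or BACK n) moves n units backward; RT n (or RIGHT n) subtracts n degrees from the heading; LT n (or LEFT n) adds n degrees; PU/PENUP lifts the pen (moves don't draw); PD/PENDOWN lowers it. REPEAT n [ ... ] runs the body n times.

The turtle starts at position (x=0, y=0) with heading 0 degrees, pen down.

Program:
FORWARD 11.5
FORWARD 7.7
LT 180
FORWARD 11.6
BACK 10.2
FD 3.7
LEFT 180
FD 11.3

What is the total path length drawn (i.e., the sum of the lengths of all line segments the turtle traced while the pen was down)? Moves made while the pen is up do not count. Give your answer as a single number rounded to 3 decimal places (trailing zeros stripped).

Executing turtle program step by step:
Start: pos=(0,0), heading=0, pen down
FD 11.5: (0,0) -> (11.5,0) [heading=0, draw]
FD 7.7: (11.5,0) -> (19.2,0) [heading=0, draw]
LT 180: heading 0 -> 180
FD 11.6: (19.2,0) -> (7.6,0) [heading=180, draw]
BK 10.2: (7.6,0) -> (17.8,0) [heading=180, draw]
FD 3.7: (17.8,0) -> (14.1,0) [heading=180, draw]
LT 180: heading 180 -> 0
FD 11.3: (14.1,0) -> (25.4,0) [heading=0, draw]
Final: pos=(25.4,0), heading=0, 6 segment(s) drawn

Segment lengths:
  seg 1: (0,0) -> (11.5,0), length = 11.5
  seg 2: (11.5,0) -> (19.2,0), length = 7.7
  seg 3: (19.2,0) -> (7.6,0), length = 11.6
  seg 4: (7.6,0) -> (17.8,0), length = 10.2
  seg 5: (17.8,0) -> (14.1,0), length = 3.7
  seg 6: (14.1,0) -> (25.4,0), length = 11.3
Total = 56

Answer: 56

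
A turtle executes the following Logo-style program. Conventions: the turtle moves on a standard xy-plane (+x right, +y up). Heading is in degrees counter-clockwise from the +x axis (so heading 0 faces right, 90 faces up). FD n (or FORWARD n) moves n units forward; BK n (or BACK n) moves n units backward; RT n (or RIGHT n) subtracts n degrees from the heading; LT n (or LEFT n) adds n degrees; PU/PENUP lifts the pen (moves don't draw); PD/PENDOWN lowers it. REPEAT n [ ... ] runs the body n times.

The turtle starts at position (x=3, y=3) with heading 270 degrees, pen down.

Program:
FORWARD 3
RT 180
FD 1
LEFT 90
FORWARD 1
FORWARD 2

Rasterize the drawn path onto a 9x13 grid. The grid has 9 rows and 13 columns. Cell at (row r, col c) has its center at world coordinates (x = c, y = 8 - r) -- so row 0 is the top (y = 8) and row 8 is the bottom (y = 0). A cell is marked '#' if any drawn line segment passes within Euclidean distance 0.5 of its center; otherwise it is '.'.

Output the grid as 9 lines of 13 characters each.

Segment 0: (3,3) -> (3,0)
Segment 1: (3,0) -> (3,1)
Segment 2: (3,1) -> (2,1)
Segment 3: (2,1) -> (-0,1)

Answer: .............
.............
.............
.............
.............
...#.........
...#.........
####.........
...#.........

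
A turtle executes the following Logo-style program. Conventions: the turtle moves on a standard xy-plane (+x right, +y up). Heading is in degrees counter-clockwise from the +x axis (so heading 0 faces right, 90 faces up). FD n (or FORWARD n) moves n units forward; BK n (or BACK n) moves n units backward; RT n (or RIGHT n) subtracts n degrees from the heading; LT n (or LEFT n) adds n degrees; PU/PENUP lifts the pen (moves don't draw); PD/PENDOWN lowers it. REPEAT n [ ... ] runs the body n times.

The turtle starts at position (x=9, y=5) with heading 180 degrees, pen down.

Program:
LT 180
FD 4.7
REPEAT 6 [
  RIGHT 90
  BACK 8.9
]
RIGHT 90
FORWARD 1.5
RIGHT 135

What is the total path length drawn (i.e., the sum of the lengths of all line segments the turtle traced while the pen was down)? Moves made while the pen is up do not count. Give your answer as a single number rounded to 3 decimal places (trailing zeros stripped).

Executing turtle program step by step:
Start: pos=(9,5), heading=180, pen down
LT 180: heading 180 -> 0
FD 4.7: (9,5) -> (13.7,5) [heading=0, draw]
REPEAT 6 [
  -- iteration 1/6 --
  RT 90: heading 0 -> 270
  BK 8.9: (13.7,5) -> (13.7,13.9) [heading=270, draw]
  -- iteration 2/6 --
  RT 90: heading 270 -> 180
  BK 8.9: (13.7,13.9) -> (22.6,13.9) [heading=180, draw]
  -- iteration 3/6 --
  RT 90: heading 180 -> 90
  BK 8.9: (22.6,13.9) -> (22.6,5) [heading=90, draw]
  -- iteration 4/6 --
  RT 90: heading 90 -> 0
  BK 8.9: (22.6,5) -> (13.7,5) [heading=0, draw]
  -- iteration 5/6 --
  RT 90: heading 0 -> 270
  BK 8.9: (13.7,5) -> (13.7,13.9) [heading=270, draw]
  -- iteration 6/6 --
  RT 90: heading 270 -> 180
  BK 8.9: (13.7,13.9) -> (22.6,13.9) [heading=180, draw]
]
RT 90: heading 180 -> 90
FD 1.5: (22.6,13.9) -> (22.6,15.4) [heading=90, draw]
RT 135: heading 90 -> 315
Final: pos=(22.6,15.4), heading=315, 8 segment(s) drawn

Segment lengths:
  seg 1: (9,5) -> (13.7,5), length = 4.7
  seg 2: (13.7,5) -> (13.7,13.9), length = 8.9
  seg 3: (13.7,13.9) -> (22.6,13.9), length = 8.9
  seg 4: (22.6,13.9) -> (22.6,5), length = 8.9
  seg 5: (22.6,5) -> (13.7,5), length = 8.9
  seg 6: (13.7,5) -> (13.7,13.9), length = 8.9
  seg 7: (13.7,13.9) -> (22.6,13.9), length = 8.9
  seg 8: (22.6,13.9) -> (22.6,15.4), length = 1.5
Total = 59.6

Answer: 59.6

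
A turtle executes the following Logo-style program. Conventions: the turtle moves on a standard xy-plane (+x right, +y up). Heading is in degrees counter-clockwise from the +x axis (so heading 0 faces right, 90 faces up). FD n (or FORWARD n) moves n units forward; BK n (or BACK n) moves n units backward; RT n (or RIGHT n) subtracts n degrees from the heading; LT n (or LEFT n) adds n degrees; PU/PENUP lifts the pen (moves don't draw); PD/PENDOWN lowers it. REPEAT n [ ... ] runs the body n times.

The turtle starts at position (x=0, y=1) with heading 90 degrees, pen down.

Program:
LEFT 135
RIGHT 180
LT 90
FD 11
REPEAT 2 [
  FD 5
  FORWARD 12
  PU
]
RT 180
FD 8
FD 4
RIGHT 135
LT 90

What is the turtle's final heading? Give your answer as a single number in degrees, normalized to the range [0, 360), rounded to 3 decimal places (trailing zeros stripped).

Answer: 270

Derivation:
Executing turtle program step by step:
Start: pos=(0,1), heading=90, pen down
LT 135: heading 90 -> 225
RT 180: heading 225 -> 45
LT 90: heading 45 -> 135
FD 11: (0,1) -> (-7.778,8.778) [heading=135, draw]
REPEAT 2 [
  -- iteration 1/2 --
  FD 5: (-7.778,8.778) -> (-11.314,12.314) [heading=135, draw]
  FD 12: (-11.314,12.314) -> (-19.799,20.799) [heading=135, draw]
  PU: pen up
  -- iteration 2/2 --
  FD 5: (-19.799,20.799) -> (-23.335,24.335) [heading=135, move]
  FD 12: (-23.335,24.335) -> (-31.82,32.82) [heading=135, move]
  PU: pen up
]
RT 180: heading 135 -> 315
FD 8: (-31.82,32.82) -> (-26.163,27.163) [heading=315, move]
FD 4: (-26.163,27.163) -> (-23.335,24.335) [heading=315, move]
RT 135: heading 315 -> 180
LT 90: heading 180 -> 270
Final: pos=(-23.335,24.335), heading=270, 3 segment(s) drawn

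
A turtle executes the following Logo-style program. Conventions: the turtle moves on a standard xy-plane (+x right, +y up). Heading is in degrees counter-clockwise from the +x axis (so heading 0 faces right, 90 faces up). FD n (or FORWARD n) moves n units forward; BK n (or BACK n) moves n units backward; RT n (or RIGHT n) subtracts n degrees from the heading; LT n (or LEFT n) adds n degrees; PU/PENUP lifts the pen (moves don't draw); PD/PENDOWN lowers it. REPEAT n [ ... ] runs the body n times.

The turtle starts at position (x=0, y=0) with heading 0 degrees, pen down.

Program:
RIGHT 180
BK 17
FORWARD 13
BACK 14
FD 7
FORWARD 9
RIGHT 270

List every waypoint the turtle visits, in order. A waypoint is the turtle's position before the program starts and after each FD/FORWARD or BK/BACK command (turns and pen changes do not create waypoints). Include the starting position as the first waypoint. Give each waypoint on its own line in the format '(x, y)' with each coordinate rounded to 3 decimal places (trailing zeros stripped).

Answer: (0, 0)
(17, 0)
(4, 0)
(18, 0)
(11, 0)
(2, 0)

Derivation:
Executing turtle program step by step:
Start: pos=(0,0), heading=0, pen down
RT 180: heading 0 -> 180
BK 17: (0,0) -> (17,0) [heading=180, draw]
FD 13: (17,0) -> (4,0) [heading=180, draw]
BK 14: (4,0) -> (18,0) [heading=180, draw]
FD 7: (18,0) -> (11,0) [heading=180, draw]
FD 9: (11,0) -> (2,0) [heading=180, draw]
RT 270: heading 180 -> 270
Final: pos=(2,0), heading=270, 5 segment(s) drawn
Waypoints (6 total):
(0, 0)
(17, 0)
(4, 0)
(18, 0)
(11, 0)
(2, 0)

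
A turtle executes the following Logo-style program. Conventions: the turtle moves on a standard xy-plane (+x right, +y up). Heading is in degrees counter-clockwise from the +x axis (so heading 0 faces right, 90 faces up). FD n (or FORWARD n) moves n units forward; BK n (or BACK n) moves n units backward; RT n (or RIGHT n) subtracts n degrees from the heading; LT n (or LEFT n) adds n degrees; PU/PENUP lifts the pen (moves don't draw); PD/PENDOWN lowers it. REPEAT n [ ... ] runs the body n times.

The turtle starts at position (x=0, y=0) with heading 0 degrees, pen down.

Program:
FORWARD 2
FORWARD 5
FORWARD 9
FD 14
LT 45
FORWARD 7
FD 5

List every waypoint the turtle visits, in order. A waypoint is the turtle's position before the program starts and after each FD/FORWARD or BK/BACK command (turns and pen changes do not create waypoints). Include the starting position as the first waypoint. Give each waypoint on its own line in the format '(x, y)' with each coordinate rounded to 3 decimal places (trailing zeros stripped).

Executing turtle program step by step:
Start: pos=(0,0), heading=0, pen down
FD 2: (0,0) -> (2,0) [heading=0, draw]
FD 5: (2,0) -> (7,0) [heading=0, draw]
FD 9: (7,0) -> (16,0) [heading=0, draw]
FD 14: (16,0) -> (30,0) [heading=0, draw]
LT 45: heading 0 -> 45
FD 7: (30,0) -> (34.95,4.95) [heading=45, draw]
FD 5: (34.95,4.95) -> (38.485,8.485) [heading=45, draw]
Final: pos=(38.485,8.485), heading=45, 6 segment(s) drawn
Waypoints (7 total):
(0, 0)
(2, 0)
(7, 0)
(16, 0)
(30, 0)
(34.95, 4.95)
(38.485, 8.485)

Answer: (0, 0)
(2, 0)
(7, 0)
(16, 0)
(30, 0)
(34.95, 4.95)
(38.485, 8.485)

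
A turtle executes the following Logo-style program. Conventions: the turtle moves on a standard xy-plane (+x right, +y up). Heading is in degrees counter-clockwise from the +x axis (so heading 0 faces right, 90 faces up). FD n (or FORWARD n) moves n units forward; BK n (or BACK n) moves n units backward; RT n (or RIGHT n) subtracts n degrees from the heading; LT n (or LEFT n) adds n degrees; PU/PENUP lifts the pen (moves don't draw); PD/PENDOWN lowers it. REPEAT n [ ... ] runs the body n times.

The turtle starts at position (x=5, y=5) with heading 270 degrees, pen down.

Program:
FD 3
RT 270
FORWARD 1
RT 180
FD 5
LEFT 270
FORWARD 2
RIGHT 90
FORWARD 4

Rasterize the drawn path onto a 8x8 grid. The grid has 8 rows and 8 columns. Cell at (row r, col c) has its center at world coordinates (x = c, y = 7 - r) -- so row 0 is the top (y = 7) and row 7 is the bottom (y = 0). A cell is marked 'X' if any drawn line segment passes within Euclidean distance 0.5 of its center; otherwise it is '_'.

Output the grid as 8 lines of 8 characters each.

Segment 0: (5,5) -> (5,2)
Segment 1: (5,2) -> (6,2)
Segment 2: (6,2) -> (1,2)
Segment 3: (1,2) -> (1,4)
Segment 4: (1,4) -> (5,4)

Answer: ________
________
_____X__
_XXXXX__
_X___X__
_XXXXXX_
________
________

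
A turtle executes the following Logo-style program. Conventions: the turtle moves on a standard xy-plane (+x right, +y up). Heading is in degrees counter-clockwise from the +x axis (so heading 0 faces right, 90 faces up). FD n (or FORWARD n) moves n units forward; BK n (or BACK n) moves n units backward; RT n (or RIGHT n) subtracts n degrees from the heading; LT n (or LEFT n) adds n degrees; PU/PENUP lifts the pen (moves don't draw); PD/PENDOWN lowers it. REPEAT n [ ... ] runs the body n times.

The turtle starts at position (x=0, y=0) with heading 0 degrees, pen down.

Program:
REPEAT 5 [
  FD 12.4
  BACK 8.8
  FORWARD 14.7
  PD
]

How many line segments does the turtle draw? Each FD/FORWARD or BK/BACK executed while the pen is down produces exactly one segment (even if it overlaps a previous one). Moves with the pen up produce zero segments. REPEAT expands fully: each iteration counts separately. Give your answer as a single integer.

Answer: 15

Derivation:
Executing turtle program step by step:
Start: pos=(0,0), heading=0, pen down
REPEAT 5 [
  -- iteration 1/5 --
  FD 12.4: (0,0) -> (12.4,0) [heading=0, draw]
  BK 8.8: (12.4,0) -> (3.6,0) [heading=0, draw]
  FD 14.7: (3.6,0) -> (18.3,0) [heading=0, draw]
  PD: pen down
  -- iteration 2/5 --
  FD 12.4: (18.3,0) -> (30.7,0) [heading=0, draw]
  BK 8.8: (30.7,0) -> (21.9,0) [heading=0, draw]
  FD 14.7: (21.9,0) -> (36.6,0) [heading=0, draw]
  PD: pen down
  -- iteration 3/5 --
  FD 12.4: (36.6,0) -> (49,0) [heading=0, draw]
  BK 8.8: (49,0) -> (40.2,0) [heading=0, draw]
  FD 14.7: (40.2,0) -> (54.9,0) [heading=0, draw]
  PD: pen down
  -- iteration 4/5 --
  FD 12.4: (54.9,0) -> (67.3,0) [heading=0, draw]
  BK 8.8: (67.3,0) -> (58.5,0) [heading=0, draw]
  FD 14.7: (58.5,0) -> (73.2,0) [heading=0, draw]
  PD: pen down
  -- iteration 5/5 --
  FD 12.4: (73.2,0) -> (85.6,0) [heading=0, draw]
  BK 8.8: (85.6,0) -> (76.8,0) [heading=0, draw]
  FD 14.7: (76.8,0) -> (91.5,0) [heading=0, draw]
  PD: pen down
]
Final: pos=(91.5,0), heading=0, 15 segment(s) drawn
Segments drawn: 15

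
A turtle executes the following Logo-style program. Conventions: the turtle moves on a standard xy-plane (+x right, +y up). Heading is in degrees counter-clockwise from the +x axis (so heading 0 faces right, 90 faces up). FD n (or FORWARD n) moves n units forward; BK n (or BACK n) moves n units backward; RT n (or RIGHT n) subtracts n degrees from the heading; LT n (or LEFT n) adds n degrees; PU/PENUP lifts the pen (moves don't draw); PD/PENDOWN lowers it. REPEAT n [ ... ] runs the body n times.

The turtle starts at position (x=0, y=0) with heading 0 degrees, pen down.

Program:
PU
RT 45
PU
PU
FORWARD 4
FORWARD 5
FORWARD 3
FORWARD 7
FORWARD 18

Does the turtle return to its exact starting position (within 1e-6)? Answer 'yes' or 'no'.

Executing turtle program step by step:
Start: pos=(0,0), heading=0, pen down
PU: pen up
RT 45: heading 0 -> 315
PU: pen up
PU: pen up
FD 4: (0,0) -> (2.828,-2.828) [heading=315, move]
FD 5: (2.828,-2.828) -> (6.364,-6.364) [heading=315, move]
FD 3: (6.364,-6.364) -> (8.485,-8.485) [heading=315, move]
FD 7: (8.485,-8.485) -> (13.435,-13.435) [heading=315, move]
FD 18: (13.435,-13.435) -> (26.163,-26.163) [heading=315, move]
Final: pos=(26.163,-26.163), heading=315, 0 segment(s) drawn

Start position: (0, 0)
Final position: (26.163, -26.163)
Distance = 37; >= 1e-6 -> NOT closed

Answer: no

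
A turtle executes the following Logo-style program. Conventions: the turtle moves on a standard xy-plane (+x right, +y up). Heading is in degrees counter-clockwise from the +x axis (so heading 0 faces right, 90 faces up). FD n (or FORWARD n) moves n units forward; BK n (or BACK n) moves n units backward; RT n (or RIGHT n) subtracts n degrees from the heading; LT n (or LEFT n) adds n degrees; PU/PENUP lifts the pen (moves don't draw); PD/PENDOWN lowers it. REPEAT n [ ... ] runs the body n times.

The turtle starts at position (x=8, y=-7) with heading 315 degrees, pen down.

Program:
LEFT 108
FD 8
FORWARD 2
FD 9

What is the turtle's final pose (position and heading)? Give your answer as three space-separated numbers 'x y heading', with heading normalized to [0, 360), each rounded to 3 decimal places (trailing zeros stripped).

Answer: 16.626 9.929 63

Derivation:
Executing turtle program step by step:
Start: pos=(8,-7), heading=315, pen down
LT 108: heading 315 -> 63
FD 8: (8,-7) -> (11.632,0.128) [heading=63, draw]
FD 2: (11.632,0.128) -> (12.54,1.91) [heading=63, draw]
FD 9: (12.54,1.91) -> (16.626,9.929) [heading=63, draw]
Final: pos=(16.626,9.929), heading=63, 3 segment(s) drawn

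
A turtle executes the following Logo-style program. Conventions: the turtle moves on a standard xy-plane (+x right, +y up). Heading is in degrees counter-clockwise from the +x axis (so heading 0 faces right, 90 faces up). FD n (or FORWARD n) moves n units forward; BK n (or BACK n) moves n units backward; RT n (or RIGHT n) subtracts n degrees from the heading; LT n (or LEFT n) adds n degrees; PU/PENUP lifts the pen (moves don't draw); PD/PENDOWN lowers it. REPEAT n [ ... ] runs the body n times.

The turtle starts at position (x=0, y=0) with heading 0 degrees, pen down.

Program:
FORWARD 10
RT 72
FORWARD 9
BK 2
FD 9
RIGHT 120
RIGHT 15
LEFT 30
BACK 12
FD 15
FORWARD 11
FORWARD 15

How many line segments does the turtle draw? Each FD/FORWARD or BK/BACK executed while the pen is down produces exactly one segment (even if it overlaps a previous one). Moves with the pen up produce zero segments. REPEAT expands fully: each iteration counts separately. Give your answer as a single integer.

Executing turtle program step by step:
Start: pos=(0,0), heading=0, pen down
FD 10: (0,0) -> (10,0) [heading=0, draw]
RT 72: heading 0 -> 288
FD 9: (10,0) -> (12.781,-8.56) [heading=288, draw]
BK 2: (12.781,-8.56) -> (12.163,-6.657) [heading=288, draw]
FD 9: (12.163,-6.657) -> (14.944,-15.217) [heading=288, draw]
RT 120: heading 288 -> 168
RT 15: heading 168 -> 153
LT 30: heading 153 -> 183
BK 12: (14.944,-15.217) -> (26.928,-14.589) [heading=183, draw]
FD 15: (26.928,-14.589) -> (11.948,-15.374) [heading=183, draw]
FD 11: (11.948,-15.374) -> (0.963,-15.95) [heading=183, draw]
FD 15: (0.963,-15.95) -> (-14.016,-16.735) [heading=183, draw]
Final: pos=(-14.016,-16.735), heading=183, 8 segment(s) drawn
Segments drawn: 8

Answer: 8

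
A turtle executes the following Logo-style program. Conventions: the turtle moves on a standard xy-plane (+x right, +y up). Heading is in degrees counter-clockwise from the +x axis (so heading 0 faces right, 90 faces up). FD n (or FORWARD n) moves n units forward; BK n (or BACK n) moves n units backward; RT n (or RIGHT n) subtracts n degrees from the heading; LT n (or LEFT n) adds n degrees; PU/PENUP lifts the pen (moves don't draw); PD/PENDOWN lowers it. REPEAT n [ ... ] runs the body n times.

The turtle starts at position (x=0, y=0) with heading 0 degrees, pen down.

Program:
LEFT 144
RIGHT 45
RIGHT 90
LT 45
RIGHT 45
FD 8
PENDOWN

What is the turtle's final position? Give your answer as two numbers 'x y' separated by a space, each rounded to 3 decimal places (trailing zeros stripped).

Answer: 7.902 1.251

Derivation:
Executing turtle program step by step:
Start: pos=(0,0), heading=0, pen down
LT 144: heading 0 -> 144
RT 45: heading 144 -> 99
RT 90: heading 99 -> 9
LT 45: heading 9 -> 54
RT 45: heading 54 -> 9
FD 8: (0,0) -> (7.902,1.251) [heading=9, draw]
PD: pen down
Final: pos=(7.902,1.251), heading=9, 1 segment(s) drawn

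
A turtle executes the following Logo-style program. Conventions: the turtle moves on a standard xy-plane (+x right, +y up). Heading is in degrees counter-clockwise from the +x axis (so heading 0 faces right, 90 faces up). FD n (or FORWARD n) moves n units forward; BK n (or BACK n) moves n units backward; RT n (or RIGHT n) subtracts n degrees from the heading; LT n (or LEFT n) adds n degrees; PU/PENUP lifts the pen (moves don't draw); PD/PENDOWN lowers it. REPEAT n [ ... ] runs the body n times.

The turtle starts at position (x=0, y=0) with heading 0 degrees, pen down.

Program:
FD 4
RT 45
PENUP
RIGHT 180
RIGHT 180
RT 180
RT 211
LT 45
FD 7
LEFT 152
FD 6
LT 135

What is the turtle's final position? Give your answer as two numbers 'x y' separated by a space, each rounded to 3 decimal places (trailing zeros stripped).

Executing turtle program step by step:
Start: pos=(0,0), heading=0, pen down
FD 4: (0,0) -> (4,0) [heading=0, draw]
RT 45: heading 0 -> 315
PU: pen up
RT 180: heading 315 -> 135
RT 180: heading 135 -> 315
RT 180: heading 315 -> 135
RT 211: heading 135 -> 284
LT 45: heading 284 -> 329
FD 7: (4,0) -> (10,-3.605) [heading=329, move]
LT 152: heading 329 -> 121
FD 6: (10,-3.605) -> (6.91,1.538) [heading=121, move]
LT 135: heading 121 -> 256
Final: pos=(6.91,1.538), heading=256, 1 segment(s) drawn

Answer: 6.91 1.538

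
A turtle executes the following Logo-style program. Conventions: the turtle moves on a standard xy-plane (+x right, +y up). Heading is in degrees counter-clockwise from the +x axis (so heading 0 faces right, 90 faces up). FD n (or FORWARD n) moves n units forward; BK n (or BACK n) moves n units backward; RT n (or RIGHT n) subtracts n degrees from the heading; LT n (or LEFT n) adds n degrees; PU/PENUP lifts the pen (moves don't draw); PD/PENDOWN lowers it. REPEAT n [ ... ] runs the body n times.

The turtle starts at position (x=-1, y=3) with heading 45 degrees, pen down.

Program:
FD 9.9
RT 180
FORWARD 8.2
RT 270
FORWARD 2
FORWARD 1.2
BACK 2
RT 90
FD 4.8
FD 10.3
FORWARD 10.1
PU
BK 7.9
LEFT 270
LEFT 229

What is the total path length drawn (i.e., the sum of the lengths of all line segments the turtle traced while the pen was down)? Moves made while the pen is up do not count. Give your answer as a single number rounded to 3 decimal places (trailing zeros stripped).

Answer: 48.5

Derivation:
Executing turtle program step by step:
Start: pos=(-1,3), heading=45, pen down
FD 9.9: (-1,3) -> (6,10) [heading=45, draw]
RT 180: heading 45 -> 225
FD 8.2: (6,10) -> (0.202,4.202) [heading=225, draw]
RT 270: heading 225 -> 315
FD 2: (0.202,4.202) -> (1.616,2.788) [heading=315, draw]
FD 1.2: (1.616,2.788) -> (2.465,1.939) [heading=315, draw]
BK 2: (2.465,1.939) -> (1.051,3.354) [heading=315, draw]
RT 90: heading 315 -> 225
FD 4.8: (1.051,3.354) -> (-2.344,-0.041) [heading=225, draw]
FD 10.3: (-2.344,-0.041) -> (-9.627,-7.324) [heading=225, draw]
FD 10.1: (-9.627,-7.324) -> (-16.768,-14.466) [heading=225, draw]
PU: pen up
BK 7.9: (-16.768,-14.466) -> (-11.182,-8.879) [heading=225, move]
LT 270: heading 225 -> 135
LT 229: heading 135 -> 4
Final: pos=(-11.182,-8.879), heading=4, 8 segment(s) drawn

Segment lengths:
  seg 1: (-1,3) -> (6,10), length = 9.9
  seg 2: (6,10) -> (0.202,4.202), length = 8.2
  seg 3: (0.202,4.202) -> (1.616,2.788), length = 2
  seg 4: (1.616,2.788) -> (2.465,1.939), length = 1.2
  seg 5: (2.465,1.939) -> (1.051,3.354), length = 2
  seg 6: (1.051,3.354) -> (-2.344,-0.041), length = 4.8
  seg 7: (-2.344,-0.041) -> (-9.627,-7.324), length = 10.3
  seg 8: (-9.627,-7.324) -> (-16.768,-14.466), length = 10.1
Total = 48.5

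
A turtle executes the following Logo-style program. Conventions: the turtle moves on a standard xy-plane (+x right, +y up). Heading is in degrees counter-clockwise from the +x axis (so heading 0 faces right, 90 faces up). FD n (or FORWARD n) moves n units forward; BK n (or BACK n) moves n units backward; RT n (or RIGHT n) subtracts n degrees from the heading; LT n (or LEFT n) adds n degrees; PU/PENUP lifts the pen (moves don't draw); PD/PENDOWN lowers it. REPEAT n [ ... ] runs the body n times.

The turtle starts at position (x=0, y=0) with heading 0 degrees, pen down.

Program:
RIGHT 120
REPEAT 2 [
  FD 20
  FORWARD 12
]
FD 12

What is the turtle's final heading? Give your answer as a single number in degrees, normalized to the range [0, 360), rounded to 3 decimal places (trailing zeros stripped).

Executing turtle program step by step:
Start: pos=(0,0), heading=0, pen down
RT 120: heading 0 -> 240
REPEAT 2 [
  -- iteration 1/2 --
  FD 20: (0,0) -> (-10,-17.321) [heading=240, draw]
  FD 12: (-10,-17.321) -> (-16,-27.713) [heading=240, draw]
  -- iteration 2/2 --
  FD 20: (-16,-27.713) -> (-26,-45.033) [heading=240, draw]
  FD 12: (-26,-45.033) -> (-32,-55.426) [heading=240, draw]
]
FD 12: (-32,-55.426) -> (-38,-65.818) [heading=240, draw]
Final: pos=(-38,-65.818), heading=240, 5 segment(s) drawn

Answer: 240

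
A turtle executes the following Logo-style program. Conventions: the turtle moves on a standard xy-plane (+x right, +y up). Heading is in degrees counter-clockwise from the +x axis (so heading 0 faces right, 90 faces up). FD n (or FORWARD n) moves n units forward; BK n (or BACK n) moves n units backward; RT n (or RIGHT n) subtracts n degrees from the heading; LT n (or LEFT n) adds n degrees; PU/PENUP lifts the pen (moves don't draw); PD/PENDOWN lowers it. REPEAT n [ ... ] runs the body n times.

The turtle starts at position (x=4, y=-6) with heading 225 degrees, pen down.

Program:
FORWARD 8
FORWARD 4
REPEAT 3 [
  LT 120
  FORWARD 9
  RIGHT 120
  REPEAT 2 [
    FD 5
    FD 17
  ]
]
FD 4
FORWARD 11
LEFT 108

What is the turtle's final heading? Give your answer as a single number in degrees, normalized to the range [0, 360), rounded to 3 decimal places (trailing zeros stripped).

Answer: 333

Derivation:
Executing turtle program step by step:
Start: pos=(4,-6), heading=225, pen down
FD 8: (4,-6) -> (-1.657,-11.657) [heading=225, draw]
FD 4: (-1.657,-11.657) -> (-4.485,-14.485) [heading=225, draw]
REPEAT 3 [
  -- iteration 1/3 --
  LT 120: heading 225 -> 345
  FD 9: (-4.485,-14.485) -> (4.208,-16.815) [heading=345, draw]
  RT 120: heading 345 -> 225
  REPEAT 2 [
    -- iteration 1/2 --
    FD 5: (4.208,-16.815) -> (0.673,-20.35) [heading=225, draw]
    FD 17: (0.673,-20.35) -> (-11.348,-32.371) [heading=225, draw]
    -- iteration 2/2 --
    FD 5: (-11.348,-32.371) -> (-14.884,-35.907) [heading=225, draw]
    FD 17: (-14.884,-35.907) -> (-26.905,-47.927) [heading=225, draw]
  ]
  -- iteration 2/3 --
  LT 120: heading 225 -> 345
  FD 9: (-26.905,-47.927) -> (-18.211,-50.257) [heading=345, draw]
  RT 120: heading 345 -> 225
  REPEAT 2 [
    -- iteration 1/2 --
    FD 5: (-18.211,-50.257) -> (-21.747,-53.792) [heading=225, draw]
    FD 17: (-21.747,-53.792) -> (-33.768,-65.813) [heading=225, draw]
    -- iteration 2/2 --
    FD 5: (-33.768,-65.813) -> (-37.303,-69.349) [heading=225, draw]
    FD 17: (-37.303,-69.349) -> (-49.324,-81.369) [heading=225, draw]
  ]
  -- iteration 3/3 --
  LT 120: heading 225 -> 345
  FD 9: (-49.324,-81.369) -> (-40.631,-83.699) [heading=345, draw]
  RT 120: heading 345 -> 225
  REPEAT 2 [
    -- iteration 1/2 --
    FD 5: (-40.631,-83.699) -> (-44.166,-87.234) [heading=225, draw]
    FD 17: (-44.166,-87.234) -> (-56.187,-99.255) [heading=225, draw]
    -- iteration 2/2 --
    FD 5: (-56.187,-99.255) -> (-59.723,-102.791) [heading=225, draw]
    FD 17: (-59.723,-102.791) -> (-71.743,-114.811) [heading=225, draw]
  ]
]
FD 4: (-71.743,-114.811) -> (-74.572,-117.64) [heading=225, draw]
FD 11: (-74.572,-117.64) -> (-82.35,-125.418) [heading=225, draw]
LT 108: heading 225 -> 333
Final: pos=(-82.35,-125.418), heading=333, 19 segment(s) drawn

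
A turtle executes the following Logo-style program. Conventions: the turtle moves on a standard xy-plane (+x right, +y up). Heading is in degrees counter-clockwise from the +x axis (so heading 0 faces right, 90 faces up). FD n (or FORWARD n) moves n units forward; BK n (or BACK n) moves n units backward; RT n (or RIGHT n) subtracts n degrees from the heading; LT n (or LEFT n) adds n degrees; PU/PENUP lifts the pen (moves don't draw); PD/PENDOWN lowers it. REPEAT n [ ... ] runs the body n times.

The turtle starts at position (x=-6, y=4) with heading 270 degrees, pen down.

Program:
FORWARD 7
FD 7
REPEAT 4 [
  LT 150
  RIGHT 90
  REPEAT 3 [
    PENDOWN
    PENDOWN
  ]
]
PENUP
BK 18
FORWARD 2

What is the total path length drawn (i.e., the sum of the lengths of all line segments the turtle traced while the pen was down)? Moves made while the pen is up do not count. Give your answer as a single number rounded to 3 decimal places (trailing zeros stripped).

Executing turtle program step by step:
Start: pos=(-6,4), heading=270, pen down
FD 7: (-6,4) -> (-6,-3) [heading=270, draw]
FD 7: (-6,-3) -> (-6,-10) [heading=270, draw]
REPEAT 4 [
  -- iteration 1/4 --
  LT 150: heading 270 -> 60
  RT 90: heading 60 -> 330
  REPEAT 3 [
    -- iteration 1/3 --
    PD: pen down
    PD: pen down
    -- iteration 2/3 --
    PD: pen down
    PD: pen down
    -- iteration 3/3 --
    PD: pen down
    PD: pen down
  ]
  -- iteration 2/4 --
  LT 150: heading 330 -> 120
  RT 90: heading 120 -> 30
  REPEAT 3 [
    -- iteration 1/3 --
    PD: pen down
    PD: pen down
    -- iteration 2/3 --
    PD: pen down
    PD: pen down
    -- iteration 3/3 --
    PD: pen down
    PD: pen down
  ]
  -- iteration 3/4 --
  LT 150: heading 30 -> 180
  RT 90: heading 180 -> 90
  REPEAT 3 [
    -- iteration 1/3 --
    PD: pen down
    PD: pen down
    -- iteration 2/3 --
    PD: pen down
    PD: pen down
    -- iteration 3/3 --
    PD: pen down
    PD: pen down
  ]
  -- iteration 4/4 --
  LT 150: heading 90 -> 240
  RT 90: heading 240 -> 150
  REPEAT 3 [
    -- iteration 1/3 --
    PD: pen down
    PD: pen down
    -- iteration 2/3 --
    PD: pen down
    PD: pen down
    -- iteration 3/3 --
    PD: pen down
    PD: pen down
  ]
]
PU: pen up
BK 18: (-6,-10) -> (9.588,-19) [heading=150, move]
FD 2: (9.588,-19) -> (7.856,-18) [heading=150, move]
Final: pos=(7.856,-18), heading=150, 2 segment(s) drawn

Segment lengths:
  seg 1: (-6,4) -> (-6,-3), length = 7
  seg 2: (-6,-3) -> (-6,-10), length = 7
Total = 14

Answer: 14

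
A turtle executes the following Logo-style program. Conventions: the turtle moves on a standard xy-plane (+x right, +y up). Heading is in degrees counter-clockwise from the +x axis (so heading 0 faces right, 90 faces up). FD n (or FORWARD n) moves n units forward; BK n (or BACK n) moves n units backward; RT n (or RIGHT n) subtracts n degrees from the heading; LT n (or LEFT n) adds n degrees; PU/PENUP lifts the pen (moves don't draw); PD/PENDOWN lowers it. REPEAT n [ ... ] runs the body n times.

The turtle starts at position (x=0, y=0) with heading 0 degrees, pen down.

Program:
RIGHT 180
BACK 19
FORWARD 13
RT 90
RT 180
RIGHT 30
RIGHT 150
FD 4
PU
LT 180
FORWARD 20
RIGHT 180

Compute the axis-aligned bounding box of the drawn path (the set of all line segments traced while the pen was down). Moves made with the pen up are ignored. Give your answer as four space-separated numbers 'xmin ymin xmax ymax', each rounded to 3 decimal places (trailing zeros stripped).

Executing turtle program step by step:
Start: pos=(0,0), heading=0, pen down
RT 180: heading 0 -> 180
BK 19: (0,0) -> (19,0) [heading=180, draw]
FD 13: (19,0) -> (6,0) [heading=180, draw]
RT 90: heading 180 -> 90
RT 180: heading 90 -> 270
RT 30: heading 270 -> 240
RT 150: heading 240 -> 90
FD 4: (6,0) -> (6,4) [heading=90, draw]
PU: pen up
LT 180: heading 90 -> 270
FD 20: (6,4) -> (6,-16) [heading=270, move]
RT 180: heading 270 -> 90
Final: pos=(6,-16), heading=90, 3 segment(s) drawn

Segment endpoints: x in {0, 6, 6, 19}, y in {0, 0, 0, 4}
xmin=0, ymin=0, xmax=19, ymax=4

Answer: 0 0 19 4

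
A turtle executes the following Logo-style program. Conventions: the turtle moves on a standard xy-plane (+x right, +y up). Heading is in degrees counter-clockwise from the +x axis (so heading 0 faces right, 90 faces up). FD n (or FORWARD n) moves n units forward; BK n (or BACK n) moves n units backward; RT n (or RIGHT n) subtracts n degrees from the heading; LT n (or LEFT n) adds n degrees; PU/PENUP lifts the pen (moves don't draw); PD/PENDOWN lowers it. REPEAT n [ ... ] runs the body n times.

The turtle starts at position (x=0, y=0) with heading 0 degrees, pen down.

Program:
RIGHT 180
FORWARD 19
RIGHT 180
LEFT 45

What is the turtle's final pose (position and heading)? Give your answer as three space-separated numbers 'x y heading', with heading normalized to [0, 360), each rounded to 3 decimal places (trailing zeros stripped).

Executing turtle program step by step:
Start: pos=(0,0), heading=0, pen down
RT 180: heading 0 -> 180
FD 19: (0,0) -> (-19,0) [heading=180, draw]
RT 180: heading 180 -> 0
LT 45: heading 0 -> 45
Final: pos=(-19,0), heading=45, 1 segment(s) drawn

Answer: -19 0 45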